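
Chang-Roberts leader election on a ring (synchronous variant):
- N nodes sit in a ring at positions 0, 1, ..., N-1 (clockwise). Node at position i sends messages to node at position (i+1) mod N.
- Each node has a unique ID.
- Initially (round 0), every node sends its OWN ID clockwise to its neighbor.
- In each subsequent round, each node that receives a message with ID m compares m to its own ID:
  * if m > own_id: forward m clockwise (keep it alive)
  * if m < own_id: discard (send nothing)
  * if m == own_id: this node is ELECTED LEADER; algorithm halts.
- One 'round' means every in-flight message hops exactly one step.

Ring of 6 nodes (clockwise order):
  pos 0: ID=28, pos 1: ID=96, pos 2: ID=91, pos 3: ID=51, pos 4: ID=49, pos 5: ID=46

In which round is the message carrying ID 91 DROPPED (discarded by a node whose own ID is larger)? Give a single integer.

Answer: 5

Derivation:
Round 1: pos1(id96) recv 28: drop; pos2(id91) recv 96: fwd; pos3(id51) recv 91: fwd; pos4(id49) recv 51: fwd; pos5(id46) recv 49: fwd; pos0(id28) recv 46: fwd
Round 2: pos3(id51) recv 96: fwd; pos4(id49) recv 91: fwd; pos5(id46) recv 51: fwd; pos0(id28) recv 49: fwd; pos1(id96) recv 46: drop
Round 3: pos4(id49) recv 96: fwd; pos5(id46) recv 91: fwd; pos0(id28) recv 51: fwd; pos1(id96) recv 49: drop
Round 4: pos5(id46) recv 96: fwd; pos0(id28) recv 91: fwd; pos1(id96) recv 51: drop
Round 5: pos0(id28) recv 96: fwd; pos1(id96) recv 91: drop
Round 6: pos1(id96) recv 96: ELECTED
Message ID 91 originates at pos 2; dropped at pos 1 in round 5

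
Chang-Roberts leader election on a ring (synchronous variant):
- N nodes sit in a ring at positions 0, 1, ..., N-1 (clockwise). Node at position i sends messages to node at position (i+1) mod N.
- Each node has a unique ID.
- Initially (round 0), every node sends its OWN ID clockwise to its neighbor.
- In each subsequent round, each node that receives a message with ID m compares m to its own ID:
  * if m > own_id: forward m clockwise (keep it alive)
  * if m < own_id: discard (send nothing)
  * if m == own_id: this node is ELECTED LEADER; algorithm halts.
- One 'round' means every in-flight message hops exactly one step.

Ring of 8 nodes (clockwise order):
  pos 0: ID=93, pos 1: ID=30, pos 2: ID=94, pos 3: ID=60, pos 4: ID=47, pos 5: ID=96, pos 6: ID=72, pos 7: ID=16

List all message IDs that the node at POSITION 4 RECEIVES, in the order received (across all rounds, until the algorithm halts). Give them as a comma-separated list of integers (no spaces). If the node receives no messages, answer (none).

Round 1: pos1(id30) recv 93: fwd; pos2(id94) recv 30: drop; pos3(id60) recv 94: fwd; pos4(id47) recv 60: fwd; pos5(id96) recv 47: drop; pos6(id72) recv 96: fwd; pos7(id16) recv 72: fwd; pos0(id93) recv 16: drop
Round 2: pos2(id94) recv 93: drop; pos4(id47) recv 94: fwd; pos5(id96) recv 60: drop; pos7(id16) recv 96: fwd; pos0(id93) recv 72: drop
Round 3: pos5(id96) recv 94: drop; pos0(id93) recv 96: fwd
Round 4: pos1(id30) recv 96: fwd
Round 5: pos2(id94) recv 96: fwd
Round 6: pos3(id60) recv 96: fwd
Round 7: pos4(id47) recv 96: fwd
Round 8: pos5(id96) recv 96: ELECTED

Answer: 60,94,96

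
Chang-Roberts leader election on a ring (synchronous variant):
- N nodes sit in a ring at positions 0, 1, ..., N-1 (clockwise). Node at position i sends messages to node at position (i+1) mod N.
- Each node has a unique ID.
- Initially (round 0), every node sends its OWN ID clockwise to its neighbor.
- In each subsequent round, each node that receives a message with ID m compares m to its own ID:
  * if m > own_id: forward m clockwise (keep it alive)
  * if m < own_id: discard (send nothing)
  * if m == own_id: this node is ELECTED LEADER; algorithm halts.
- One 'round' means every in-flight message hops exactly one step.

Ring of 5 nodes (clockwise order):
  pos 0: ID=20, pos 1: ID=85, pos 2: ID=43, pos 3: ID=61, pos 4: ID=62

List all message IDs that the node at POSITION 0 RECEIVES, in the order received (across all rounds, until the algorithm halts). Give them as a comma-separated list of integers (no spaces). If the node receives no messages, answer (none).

Round 1: pos1(id85) recv 20: drop; pos2(id43) recv 85: fwd; pos3(id61) recv 43: drop; pos4(id62) recv 61: drop; pos0(id20) recv 62: fwd
Round 2: pos3(id61) recv 85: fwd; pos1(id85) recv 62: drop
Round 3: pos4(id62) recv 85: fwd
Round 4: pos0(id20) recv 85: fwd
Round 5: pos1(id85) recv 85: ELECTED

Answer: 62,85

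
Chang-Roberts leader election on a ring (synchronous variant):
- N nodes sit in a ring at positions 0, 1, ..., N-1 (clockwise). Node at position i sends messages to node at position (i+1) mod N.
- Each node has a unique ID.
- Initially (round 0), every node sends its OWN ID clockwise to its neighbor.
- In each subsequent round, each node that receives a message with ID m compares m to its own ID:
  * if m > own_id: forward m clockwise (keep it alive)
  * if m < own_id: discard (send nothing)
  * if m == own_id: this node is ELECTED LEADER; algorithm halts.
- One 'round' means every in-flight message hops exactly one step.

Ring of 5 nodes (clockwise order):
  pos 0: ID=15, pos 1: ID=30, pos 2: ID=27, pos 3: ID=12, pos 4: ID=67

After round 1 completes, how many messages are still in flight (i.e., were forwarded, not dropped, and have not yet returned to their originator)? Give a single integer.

Round 1: pos1(id30) recv 15: drop; pos2(id27) recv 30: fwd; pos3(id12) recv 27: fwd; pos4(id67) recv 12: drop; pos0(id15) recv 67: fwd
After round 1: 3 messages still in flight

Answer: 3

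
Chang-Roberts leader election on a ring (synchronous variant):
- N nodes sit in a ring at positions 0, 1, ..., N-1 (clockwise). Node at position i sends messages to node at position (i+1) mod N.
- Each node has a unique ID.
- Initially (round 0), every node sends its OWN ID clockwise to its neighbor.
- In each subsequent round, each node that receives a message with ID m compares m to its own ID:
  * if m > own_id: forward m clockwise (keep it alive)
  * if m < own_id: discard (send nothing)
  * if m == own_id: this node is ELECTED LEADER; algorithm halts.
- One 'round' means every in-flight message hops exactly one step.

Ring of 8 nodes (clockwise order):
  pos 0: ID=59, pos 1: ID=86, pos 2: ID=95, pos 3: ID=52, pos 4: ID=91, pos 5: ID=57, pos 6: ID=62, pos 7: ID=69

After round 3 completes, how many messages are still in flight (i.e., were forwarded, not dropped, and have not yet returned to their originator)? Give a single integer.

Round 1: pos1(id86) recv 59: drop; pos2(id95) recv 86: drop; pos3(id52) recv 95: fwd; pos4(id91) recv 52: drop; pos5(id57) recv 91: fwd; pos6(id62) recv 57: drop; pos7(id69) recv 62: drop; pos0(id59) recv 69: fwd
Round 2: pos4(id91) recv 95: fwd; pos6(id62) recv 91: fwd; pos1(id86) recv 69: drop
Round 3: pos5(id57) recv 95: fwd; pos7(id69) recv 91: fwd
After round 3: 2 messages still in flight

Answer: 2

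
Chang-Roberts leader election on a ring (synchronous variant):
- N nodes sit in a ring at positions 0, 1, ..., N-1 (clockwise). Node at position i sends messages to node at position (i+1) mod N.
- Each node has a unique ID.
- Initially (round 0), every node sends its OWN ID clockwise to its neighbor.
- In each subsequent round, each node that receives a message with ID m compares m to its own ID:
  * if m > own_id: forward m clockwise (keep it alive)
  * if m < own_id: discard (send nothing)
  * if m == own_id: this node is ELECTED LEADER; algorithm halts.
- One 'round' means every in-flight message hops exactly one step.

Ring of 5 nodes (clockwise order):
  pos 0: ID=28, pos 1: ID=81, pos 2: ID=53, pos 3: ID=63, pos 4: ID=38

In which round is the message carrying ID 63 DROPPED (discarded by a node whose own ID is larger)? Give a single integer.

Answer: 3

Derivation:
Round 1: pos1(id81) recv 28: drop; pos2(id53) recv 81: fwd; pos3(id63) recv 53: drop; pos4(id38) recv 63: fwd; pos0(id28) recv 38: fwd
Round 2: pos3(id63) recv 81: fwd; pos0(id28) recv 63: fwd; pos1(id81) recv 38: drop
Round 3: pos4(id38) recv 81: fwd; pos1(id81) recv 63: drop
Round 4: pos0(id28) recv 81: fwd
Round 5: pos1(id81) recv 81: ELECTED
Message ID 63 originates at pos 3; dropped at pos 1 in round 3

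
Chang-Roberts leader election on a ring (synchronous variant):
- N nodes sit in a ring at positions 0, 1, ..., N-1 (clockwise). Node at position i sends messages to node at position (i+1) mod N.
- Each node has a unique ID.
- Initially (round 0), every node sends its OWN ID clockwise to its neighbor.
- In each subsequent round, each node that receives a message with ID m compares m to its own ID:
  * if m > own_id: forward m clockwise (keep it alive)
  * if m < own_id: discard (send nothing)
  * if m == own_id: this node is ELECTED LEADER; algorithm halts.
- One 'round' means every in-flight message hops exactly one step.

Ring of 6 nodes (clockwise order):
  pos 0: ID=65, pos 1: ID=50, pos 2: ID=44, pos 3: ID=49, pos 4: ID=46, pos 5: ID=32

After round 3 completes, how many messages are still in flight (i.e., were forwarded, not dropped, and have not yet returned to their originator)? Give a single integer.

Answer: 2

Derivation:
Round 1: pos1(id50) recv 65: fwd; pos2(id44) recv 50: fwd; pos3(id49) recv 44: drop; pos4(id46) recv 49: fwd; pos5(id32) recv 46: fwd; pos0(id65) recv 32: drop
Round 2: pos2(id44) recv 65: fwd; pos3(id49) recv 50: fwd; pos5(id32) recv 49: fwd; pos0(id65) recv 46: drop
Round 3: pos3(id49) recv 65: fwd; pos4(id46) recv 50: fwd; pos0(id65) recv 49: drop
After round 3: 2 messages still in flight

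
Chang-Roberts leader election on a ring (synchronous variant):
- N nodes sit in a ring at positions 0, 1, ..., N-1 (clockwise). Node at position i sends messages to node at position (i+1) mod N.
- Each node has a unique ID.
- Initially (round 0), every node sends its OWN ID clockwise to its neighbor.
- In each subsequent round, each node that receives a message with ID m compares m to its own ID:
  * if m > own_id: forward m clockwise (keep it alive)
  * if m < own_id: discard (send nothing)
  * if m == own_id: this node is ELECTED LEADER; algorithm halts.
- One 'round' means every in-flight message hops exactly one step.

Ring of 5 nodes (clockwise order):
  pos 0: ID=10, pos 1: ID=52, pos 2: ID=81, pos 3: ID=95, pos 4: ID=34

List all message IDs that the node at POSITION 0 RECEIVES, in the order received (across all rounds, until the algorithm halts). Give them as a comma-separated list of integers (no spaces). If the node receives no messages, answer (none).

Round 1: pos1(id52) recv 10: drop; pos2(id81) recv 52: drop; pos3(id95) recv 81: drop; pos4(id34) recv 95: fwd; pos0(id10) recv 34: fwd
Round 2: pos0(id10) recv 95: fwd; pos1(id52) recv 34: drop
Round 3: pos1(id52) recv 95: fwd
Round 4: pos2(id81) recv 95: fwd
Round 5: pos3(id95) recv 95: ELECTED

Answer: 34,95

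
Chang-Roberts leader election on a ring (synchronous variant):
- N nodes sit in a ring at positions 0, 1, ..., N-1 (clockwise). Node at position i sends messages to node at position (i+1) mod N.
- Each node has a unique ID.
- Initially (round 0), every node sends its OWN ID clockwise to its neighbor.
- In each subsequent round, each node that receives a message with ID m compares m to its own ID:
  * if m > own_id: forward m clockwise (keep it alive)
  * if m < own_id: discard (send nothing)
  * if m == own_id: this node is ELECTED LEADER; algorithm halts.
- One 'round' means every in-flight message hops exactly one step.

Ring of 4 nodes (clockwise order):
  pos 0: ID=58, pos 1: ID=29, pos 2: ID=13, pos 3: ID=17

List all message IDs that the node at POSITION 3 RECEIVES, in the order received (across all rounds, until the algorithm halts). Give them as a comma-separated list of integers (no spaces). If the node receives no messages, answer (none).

Round 1: pos1(id29) recv 58: fwd; pos2(id13) recv 29: fwd; pos3(id17) recv 13: drop; pos0(id58) recv 17: drop
Round 2: pos2(id13) recv 58: fwd; pos3(id17) recv 29: fwd
Round 3: pos3(id17) recv 58: fwd; pos0(id58) recv 29: drop
Round 4: pos0(id58) recv 58: ELECTED

Answer: 13,29,58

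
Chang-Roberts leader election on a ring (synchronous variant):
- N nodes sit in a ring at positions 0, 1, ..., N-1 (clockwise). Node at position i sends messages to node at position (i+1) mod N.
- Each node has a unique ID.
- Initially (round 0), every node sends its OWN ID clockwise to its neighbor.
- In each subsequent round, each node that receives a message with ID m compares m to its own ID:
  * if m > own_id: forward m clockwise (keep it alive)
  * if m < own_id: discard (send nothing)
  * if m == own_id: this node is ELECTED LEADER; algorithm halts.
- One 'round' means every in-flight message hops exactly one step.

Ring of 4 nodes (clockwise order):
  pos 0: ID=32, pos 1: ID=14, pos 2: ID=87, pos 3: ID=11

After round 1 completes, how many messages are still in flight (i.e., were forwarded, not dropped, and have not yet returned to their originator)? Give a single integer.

Answer: 2

Derivation:
Round 1: pos1(id14) recv 32: fwd; pos2(id87) recv 14: drop; pos3(id11) recv 87: fwd; pos0(id32) recv 11: drop
After round 1: 2 messages still in flight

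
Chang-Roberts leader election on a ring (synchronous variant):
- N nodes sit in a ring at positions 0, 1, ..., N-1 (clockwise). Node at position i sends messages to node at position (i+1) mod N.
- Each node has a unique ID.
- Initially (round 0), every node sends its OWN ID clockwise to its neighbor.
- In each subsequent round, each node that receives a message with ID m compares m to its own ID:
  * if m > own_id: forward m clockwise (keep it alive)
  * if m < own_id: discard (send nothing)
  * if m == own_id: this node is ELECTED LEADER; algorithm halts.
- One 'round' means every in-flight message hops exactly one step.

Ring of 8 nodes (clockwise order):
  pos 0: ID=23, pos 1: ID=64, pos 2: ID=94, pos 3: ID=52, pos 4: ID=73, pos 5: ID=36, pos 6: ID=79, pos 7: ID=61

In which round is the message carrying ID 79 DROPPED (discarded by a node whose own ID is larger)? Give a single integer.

Answer: 4

Derivation:
Round 1: pos1(id64) recv 23: drop; pos2(id94) recv 64: drop; pos3(id52) recv 94: fwd; pos4(id73) recv 52: drop; pos5(id36) recv 73: fwd; pos6(id79) recv 36: drop; pos7(id61) recv 79: fwd; pos0(id23) recv 61: fwd
Round 2: pos4(id73) recv 94: fwd; pos6(id79) recv 73: drop; pos0(id23) recv 79: fwd; pos1(id64) recv 61: drop
Round 3: pos5(id36) recv 94: fwd; pos1(id64) recv 79: fwd
Round 4: pos6(id79) recv 94: fwd; pos2(id94) recv 79: drop
Round 5: pos7(id61) recv 94: fwd
Round 6: pos0(id23) recv 94: fwd
Round 7: pos1(id64) recv 94: fwd
Round 8: pos2(id94) recv 94: ELECTED
Message ID 79 originates at pos 6; dropped at pos 2 in round 4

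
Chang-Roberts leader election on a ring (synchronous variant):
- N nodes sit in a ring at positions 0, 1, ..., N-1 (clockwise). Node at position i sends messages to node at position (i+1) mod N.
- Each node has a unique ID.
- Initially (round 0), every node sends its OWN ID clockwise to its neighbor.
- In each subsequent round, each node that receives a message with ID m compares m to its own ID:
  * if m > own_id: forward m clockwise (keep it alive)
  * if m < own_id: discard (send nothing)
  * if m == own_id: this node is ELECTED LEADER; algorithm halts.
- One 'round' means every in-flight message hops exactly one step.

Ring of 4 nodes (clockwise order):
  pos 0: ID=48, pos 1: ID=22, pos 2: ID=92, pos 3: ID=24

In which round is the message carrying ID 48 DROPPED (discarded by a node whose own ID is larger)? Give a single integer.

Round 1: pos1(id22) recv 48: fwd; pos2(id92) recv 22: drop; pos3(id24) recv 92: fwd; pos0(id48) recv 24: drop
Round 2: pos2(id92) recv 48: drop; pos0(id48) recv 92: fwd
Round 3: pos1(id22) recv 92: fwd
Round 4: pos2(id92) recv 92: ELECTED
Message ID 48 originates at pos 0; dropped at pos 2 in round 2

Answer: 2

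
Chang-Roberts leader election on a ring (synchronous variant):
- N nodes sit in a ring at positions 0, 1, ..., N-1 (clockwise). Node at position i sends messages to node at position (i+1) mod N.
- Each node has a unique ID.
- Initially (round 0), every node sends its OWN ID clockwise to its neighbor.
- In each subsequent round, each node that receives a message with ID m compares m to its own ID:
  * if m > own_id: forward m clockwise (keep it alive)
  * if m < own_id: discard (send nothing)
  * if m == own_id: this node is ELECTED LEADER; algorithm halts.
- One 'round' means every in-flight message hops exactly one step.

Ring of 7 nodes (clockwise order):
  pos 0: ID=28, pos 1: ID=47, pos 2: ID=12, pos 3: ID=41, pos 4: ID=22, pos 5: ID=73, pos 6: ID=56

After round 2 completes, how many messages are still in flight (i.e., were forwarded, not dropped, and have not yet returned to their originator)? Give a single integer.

Round 1: pos1(id47) recv 28: drop; pos2(id12) recv 47: fwd; pos3(id41) recv 12: drop; pos4(id22) recv 41: fwd; pos5(id73) recv 22: drop; pos6(id56) recv 73: fwd; pos0(id28) recv 56: fwd
Round 2: pos3(id41) recv 47: fwd; pos5(id73) recv 41: drop; pos0(id28) recv 73: fwd; pos1(id47) recv 56: fwd
After round 2: 3 messages still in flight

Answer: 3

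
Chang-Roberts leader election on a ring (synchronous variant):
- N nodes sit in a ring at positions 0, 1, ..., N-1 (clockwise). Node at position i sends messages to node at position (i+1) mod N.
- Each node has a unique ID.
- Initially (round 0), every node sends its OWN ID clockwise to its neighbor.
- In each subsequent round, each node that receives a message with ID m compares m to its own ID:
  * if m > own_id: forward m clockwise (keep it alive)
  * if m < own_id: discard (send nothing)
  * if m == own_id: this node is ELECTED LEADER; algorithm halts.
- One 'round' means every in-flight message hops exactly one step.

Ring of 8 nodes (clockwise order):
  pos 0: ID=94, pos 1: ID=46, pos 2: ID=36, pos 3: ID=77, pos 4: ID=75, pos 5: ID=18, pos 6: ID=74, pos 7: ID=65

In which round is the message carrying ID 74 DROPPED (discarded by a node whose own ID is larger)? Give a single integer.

Answer: 2

Derivation:
Round 1: pos1(id46) recv 94: fwd; pos2(id36) recv 46: fwd; pos3(id77) recv 36: drop; pos4(id75) recv 77: fwd; pos5(id18) recv 75: fwd; pos6(id74) recv 18: drop; pos7(id65) recv 74: fwd; pos0(id94) recv 65: drop
Round 2: pos2(id36) recv 94: fwd; pos3(id77) recv 46: drop; pos5(id18) recv 77: fwd; pos6(id74) recv 75: fwd; pos0(id94) recv 74: drop
Round 3: pos3(id77) recv 94: fwd; pos6(id74) recv 77: fwd; pos7(id65) recv 75: fwd
Round 4: pos4(id75) recv 94: fwd; pos7(id65) recv 77: fwd; pos0(id94) recv 75: drop
Round 5: pos5(id18) recv 94: fwd; pos0(id94) recv 77: drop
Round 6: pos6(id74) recv 94: fwd
Round 7: pos7(id65) recv 94: fwd
Round 8: pos0(id94) recv 94: ELECTED
Message ID 74 originates at pos 6; dropped at pos 0 in round 2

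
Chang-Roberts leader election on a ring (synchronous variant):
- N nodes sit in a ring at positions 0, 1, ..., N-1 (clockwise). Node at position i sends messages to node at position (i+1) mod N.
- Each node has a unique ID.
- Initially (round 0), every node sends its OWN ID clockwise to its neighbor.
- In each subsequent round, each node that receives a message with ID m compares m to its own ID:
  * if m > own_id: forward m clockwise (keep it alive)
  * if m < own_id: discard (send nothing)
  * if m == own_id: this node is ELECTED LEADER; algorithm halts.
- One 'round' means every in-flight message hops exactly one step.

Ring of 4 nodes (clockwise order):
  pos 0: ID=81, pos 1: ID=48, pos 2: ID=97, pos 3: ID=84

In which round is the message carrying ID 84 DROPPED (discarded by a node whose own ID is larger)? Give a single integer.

Round 1: pos1(id48) recv 81: fwd; pos2(id97) recv 48: drop; pos3(id84) recv 97: fwd; pos0(id81) recv 84: fwd
Round 2: pos2(id97) recv 81: drop; pos0(id81) recv 97: fwd; pos1(id48) recv 84: fwd
Round 3: pos1(id48) recv 97: fwd; pos2(id97) recv 84: drop
Round 4: pos2(id97) recv 97: ELECTED
Message ID 84 originates at pos 3; dropped at pos 2 in round 3

Answer: 3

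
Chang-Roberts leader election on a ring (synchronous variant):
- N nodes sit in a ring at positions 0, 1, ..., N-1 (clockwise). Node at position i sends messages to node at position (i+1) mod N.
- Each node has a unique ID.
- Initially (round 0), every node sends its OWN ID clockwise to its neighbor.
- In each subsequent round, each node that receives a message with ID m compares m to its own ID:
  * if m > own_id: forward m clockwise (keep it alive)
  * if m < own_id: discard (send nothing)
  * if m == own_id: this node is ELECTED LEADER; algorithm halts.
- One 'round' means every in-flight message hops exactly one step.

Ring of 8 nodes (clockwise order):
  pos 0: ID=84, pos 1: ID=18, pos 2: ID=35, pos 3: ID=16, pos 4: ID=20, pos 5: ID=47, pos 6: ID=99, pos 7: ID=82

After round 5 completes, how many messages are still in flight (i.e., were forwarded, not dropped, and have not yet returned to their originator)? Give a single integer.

Round 1: pos1(id18) recv 84: fwd; pos2(id35) recv 18: drop; pos3(id16) recv 35: fwd; pos4(id20) recv 16: drop; pos5(id47) recv 20: drop; pos6(id99) recv 47: drop; pos7(id82) recv 99: fwd; pos0(id84) recv 82: drop
Round 2: pos2(id35) recv 84: fwd; pos4(id20) recv 35: fwd; pos0(id84) recv 99: fwd
Round 3: pos3(id16) recv 84: fwd; pos5(id47) recv 35: drop; pos1(id18) recv 99: fwd
Round 4: pos4(id20) recv 84: fwd; pos2(id35) recv 99: fwd
Round 5: pos5(id47) recv 84: fwd; pos3(id16) recv 99: fwd
After round 5: 2 messages still in flight

Answer: 2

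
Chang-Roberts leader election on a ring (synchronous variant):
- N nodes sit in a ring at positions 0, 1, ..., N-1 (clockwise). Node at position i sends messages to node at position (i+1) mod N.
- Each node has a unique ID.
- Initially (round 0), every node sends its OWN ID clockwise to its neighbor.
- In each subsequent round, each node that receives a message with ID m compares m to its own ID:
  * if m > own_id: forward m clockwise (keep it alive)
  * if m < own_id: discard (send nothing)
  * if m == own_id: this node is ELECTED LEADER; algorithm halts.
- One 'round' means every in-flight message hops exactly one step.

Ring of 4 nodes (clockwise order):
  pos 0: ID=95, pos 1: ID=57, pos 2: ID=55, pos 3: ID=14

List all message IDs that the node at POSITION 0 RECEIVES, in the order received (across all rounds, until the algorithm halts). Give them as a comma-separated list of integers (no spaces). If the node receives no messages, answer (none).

Answer: 14,55,57,95

Derivation:
Round 1: pos1(id57) recv 95: fwd; pos2(id55) recv 57: fwd; pos3(id14) recv 55: fwd; pos0(id95) recv 14: drop
Round 2: pos2(id55) recv 95: fwd; pos3(id14) recv 57: fwd; pos0(id95) recv 55: drop
Round 3: pos3(id14) recv 95: fwd; pos0(id95) recv 57: drop
Round 4: pos0(id95) recv 95: ELECTED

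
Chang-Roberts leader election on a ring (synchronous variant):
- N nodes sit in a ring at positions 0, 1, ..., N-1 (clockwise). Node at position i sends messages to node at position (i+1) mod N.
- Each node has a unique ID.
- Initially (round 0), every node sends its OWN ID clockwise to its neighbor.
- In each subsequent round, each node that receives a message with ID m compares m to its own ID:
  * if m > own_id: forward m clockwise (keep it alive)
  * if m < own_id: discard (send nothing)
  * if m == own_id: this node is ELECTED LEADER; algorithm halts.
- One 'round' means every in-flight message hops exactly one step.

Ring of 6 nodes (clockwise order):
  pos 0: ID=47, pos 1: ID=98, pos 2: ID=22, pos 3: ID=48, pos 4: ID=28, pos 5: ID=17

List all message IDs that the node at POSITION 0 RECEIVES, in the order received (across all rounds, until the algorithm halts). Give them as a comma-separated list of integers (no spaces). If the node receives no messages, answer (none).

Round 1: pos1(id98) recv 47: drop; pos2(id22) recv 98: fwd; pos3(id48) recv 22: drop; pos4(id28) recv 48: fwd; pos5(id17) recv 28: fwd; pos0(id47) recv 17: drop
Round 2: pos3(id48) recv 98: fwd; pos5(id17) recv 48: fwd; pos0(id47) recv 28: drop
Round 3: pos4(id28) recv 98: fwd; pos0(id47) recv 48: fwd
Round 4: pos5(id17) recv 98: fwd; pos1(id98) recv 48: drop
Round 5: pos0(id47) recv 98: fwd
Round 6: pos1(id98) recv 98: ELECTED

Answer: 17,28,48,98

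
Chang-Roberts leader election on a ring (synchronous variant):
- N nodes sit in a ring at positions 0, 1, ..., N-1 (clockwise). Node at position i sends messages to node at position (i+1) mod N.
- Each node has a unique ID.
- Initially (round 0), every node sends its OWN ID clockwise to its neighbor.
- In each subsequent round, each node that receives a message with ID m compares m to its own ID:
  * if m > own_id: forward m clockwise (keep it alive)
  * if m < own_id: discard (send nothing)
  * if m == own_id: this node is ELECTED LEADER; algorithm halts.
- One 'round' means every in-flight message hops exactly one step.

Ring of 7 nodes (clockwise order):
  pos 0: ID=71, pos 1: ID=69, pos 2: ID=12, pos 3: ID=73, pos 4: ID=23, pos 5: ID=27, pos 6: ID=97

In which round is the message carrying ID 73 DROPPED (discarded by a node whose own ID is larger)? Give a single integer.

Answer: 3

Derivation:
Round 1: pos1(id69) recv 71: fwd; pos2(id12) recv 69: fwd; pos3(id73) recv 12: drop; pos4(id23) recv 73: fwd; pos5(id27) recv 23: drop; pos6(id97) recv 27: drop; pos0(id71) recv 97: fwd
Round 2: pos2(id12) recv 71: fwd; pos3(id73) recv 69: drop; pos5(id27) recv 73: fwd; pos1(id69) recv 97: fwd
Round 3: pos3(id73) recv 71: drop; pos6(id97) recv 73: drop; pos2(id12) recv 97: fwd
Round 4: pos3(id73) recv 97: fwd
Round 5: pos4(id23) recv 97: fwd
Round 6: pos5(id27) recv 97: fwd
Round 7: pos6(id97) recv 97: ELECTED
Message ID 73 originates at pos 3; dropped at pos 6 in round 3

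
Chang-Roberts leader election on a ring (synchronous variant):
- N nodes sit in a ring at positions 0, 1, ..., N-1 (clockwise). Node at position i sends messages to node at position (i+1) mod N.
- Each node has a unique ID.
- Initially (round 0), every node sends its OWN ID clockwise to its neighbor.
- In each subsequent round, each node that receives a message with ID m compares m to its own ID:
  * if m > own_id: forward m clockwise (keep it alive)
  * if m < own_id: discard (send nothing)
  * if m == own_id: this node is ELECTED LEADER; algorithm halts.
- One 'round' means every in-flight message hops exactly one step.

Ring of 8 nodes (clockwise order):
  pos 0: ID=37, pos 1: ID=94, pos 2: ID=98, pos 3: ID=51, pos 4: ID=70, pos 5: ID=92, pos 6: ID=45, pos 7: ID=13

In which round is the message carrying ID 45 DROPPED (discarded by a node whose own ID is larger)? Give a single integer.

Round 1: pos1(id94) recv 37: drop; pos2(id98) recv 94: drop; pos3(id51) recv 98: fwd; pos4(id70) recv 51: drop; pos5(id92) recv 70: drop; pos6(id45) recv 92: fwd; pos7(id13) recv 45: fwd; pos0(id37) recv 13: drop
Round 2: pos4(id70) recv 98: fwd; pos7(id13) recv 92: fwd; pos0(id37) recv 45: fwd
Round 3: pos5(id92) recv 98: fwd; pos0(id37) recv 92: fwd; pos1(id94) recv 45: drop
Round 4: pos6(id45) recv 98: fwd; pos1(id94) recv 92: drop
Round 5: pos7(id13) recv 98: fwd
Round 6: pos0(id37) recv 98: fwd
Round 7: pos1(id94) recv 98: fwd
Round 8: pos2(id98) recv 98: ELECTED
Message ID 45 originates at pos 6; dropped at pos 1 in round 3

Answer: 3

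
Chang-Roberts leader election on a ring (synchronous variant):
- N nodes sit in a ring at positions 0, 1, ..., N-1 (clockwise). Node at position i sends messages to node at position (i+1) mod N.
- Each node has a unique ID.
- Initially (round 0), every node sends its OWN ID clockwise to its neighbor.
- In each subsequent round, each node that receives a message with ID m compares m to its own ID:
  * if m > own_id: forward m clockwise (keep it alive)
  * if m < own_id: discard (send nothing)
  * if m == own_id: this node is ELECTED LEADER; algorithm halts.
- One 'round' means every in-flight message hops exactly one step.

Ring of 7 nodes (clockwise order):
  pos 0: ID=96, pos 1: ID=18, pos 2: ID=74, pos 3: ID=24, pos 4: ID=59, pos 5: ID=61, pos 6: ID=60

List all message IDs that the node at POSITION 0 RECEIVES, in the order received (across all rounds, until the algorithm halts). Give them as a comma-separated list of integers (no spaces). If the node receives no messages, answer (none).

Answer: 60,61,74,96

Derivation:
Round 1: pos1(id18) recv 96: fwd; pos2(id74) recv 18: drop; pos3(id24) recv 74: fwd; pos4(id59) recv 24: drop; pos5(id61) recv 59: drop; pos6(id60) recv 61: fwd; pos0(id96) recv 60: drop
Round 2: pos2(id74) recv 96: fwd; pos4(id59) recv 74: fwd; pos0(id96) recv 61: drop
Round 3: pos3(id24) recv 96: fwd; pos5(id61) recv 74: fwd
Round 4: pos4(id59) recv 96: fwd; pos6(id60) recv 74: fwd
Round 5: pos5(id61) recv 96: fwd; pos0(id96) recv 74: drop
Round 6: pos6(id60) recv 96: fwd
Round 7: pos0(id96) recv 96: ELECTED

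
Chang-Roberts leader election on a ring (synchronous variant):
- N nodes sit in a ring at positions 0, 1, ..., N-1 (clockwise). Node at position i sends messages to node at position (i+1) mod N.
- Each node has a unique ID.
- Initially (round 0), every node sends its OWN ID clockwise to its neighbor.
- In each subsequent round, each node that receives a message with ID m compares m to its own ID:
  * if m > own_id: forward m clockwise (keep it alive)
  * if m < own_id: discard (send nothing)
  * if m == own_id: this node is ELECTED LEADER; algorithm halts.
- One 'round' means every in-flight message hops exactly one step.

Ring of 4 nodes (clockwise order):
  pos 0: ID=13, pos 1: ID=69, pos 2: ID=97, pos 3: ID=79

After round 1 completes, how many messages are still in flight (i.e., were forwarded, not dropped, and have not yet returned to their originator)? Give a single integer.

Answer: 2

Derivation:
Round 1: pos1(id69) recv 13: drop; pos2(id97) recv 69: drop; pos3(id79) recv 97: fwd; pos0(id13) recv 79: fwd
After round 1: 2 messages still in flight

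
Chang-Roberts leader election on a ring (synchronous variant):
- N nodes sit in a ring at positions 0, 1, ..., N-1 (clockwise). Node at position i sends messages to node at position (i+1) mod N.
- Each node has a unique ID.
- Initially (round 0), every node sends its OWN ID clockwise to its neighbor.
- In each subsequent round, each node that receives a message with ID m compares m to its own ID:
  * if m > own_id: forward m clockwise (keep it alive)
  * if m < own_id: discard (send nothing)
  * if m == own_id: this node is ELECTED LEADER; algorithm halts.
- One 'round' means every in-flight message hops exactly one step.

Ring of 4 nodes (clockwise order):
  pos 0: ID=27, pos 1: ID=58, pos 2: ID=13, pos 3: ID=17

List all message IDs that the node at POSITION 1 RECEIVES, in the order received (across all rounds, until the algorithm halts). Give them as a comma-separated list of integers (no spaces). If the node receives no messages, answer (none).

Answer: 27,58

Derivation:
Round 1: pos1(id58) recv 27: drop; pos2(id13) recv 58: fwd; pos3(id17) recv 13: drop; pos0(id27) recv 17: drop
Round 2: pos3(id17) recv 58: fwd
Round 3: pos0(id27) recv 58: fwd
Round 4: pos1(id58) recv 58: ELECTED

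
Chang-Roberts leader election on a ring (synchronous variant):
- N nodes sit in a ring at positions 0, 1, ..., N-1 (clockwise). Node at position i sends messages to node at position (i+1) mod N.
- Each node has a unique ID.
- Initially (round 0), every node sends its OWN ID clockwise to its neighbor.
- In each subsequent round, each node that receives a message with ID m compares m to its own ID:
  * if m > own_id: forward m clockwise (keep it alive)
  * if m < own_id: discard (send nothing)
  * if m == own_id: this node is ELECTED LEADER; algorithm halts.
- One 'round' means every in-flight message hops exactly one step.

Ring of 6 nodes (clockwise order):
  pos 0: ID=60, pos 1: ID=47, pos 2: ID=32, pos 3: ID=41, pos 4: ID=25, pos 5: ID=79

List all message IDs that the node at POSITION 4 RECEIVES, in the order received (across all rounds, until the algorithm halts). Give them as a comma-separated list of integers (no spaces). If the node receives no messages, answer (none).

Round 1: pos1(id47) recv 60: fwd; pos2(id32) recv 47: fwd; pos3(id41) recv 32: drop; pos4(id25) recv 41: fwd; pos5(id79) recv 25: drop; pos0(id60) recv 79: fwd
Round 2: pos2(id32) recv 60: fwd; pos3(id41) recv 47: fwd; pos5(id79) recv 41: drop; pos1(id47) recv 79: fwd
Round 3: pos3(id41) recv 60: fwd; pos4(id25) recv 47: fwd; pos2(id32) recv 79: fwd
Round 4: pos4(id25) recv 60: fwd; pos5(id79) recv 47: drop; pos3(id41) recv 79: fwd
Round 5: pos5(id79) recv 60: drop; pos4(id25) recv 79: fwd
Round 6: pos5(id79) recv 79: ELECTED

Answer: 41,47,60,79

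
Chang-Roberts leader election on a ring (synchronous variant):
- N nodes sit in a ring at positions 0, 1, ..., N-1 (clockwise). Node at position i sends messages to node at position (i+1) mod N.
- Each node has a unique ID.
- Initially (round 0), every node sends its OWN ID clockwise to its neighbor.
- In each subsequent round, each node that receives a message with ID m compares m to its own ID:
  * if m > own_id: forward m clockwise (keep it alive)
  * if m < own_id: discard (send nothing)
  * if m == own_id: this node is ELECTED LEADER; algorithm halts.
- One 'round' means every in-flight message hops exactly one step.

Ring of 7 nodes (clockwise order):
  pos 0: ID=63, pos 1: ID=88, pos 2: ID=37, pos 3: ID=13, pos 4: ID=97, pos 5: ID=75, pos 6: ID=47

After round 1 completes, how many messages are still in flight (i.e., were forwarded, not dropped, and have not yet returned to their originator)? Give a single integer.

Round 1: pos1(id88) recv 63: drop; pos2(id37) recv 88: fwd; pos3(id13) recv 37: fwd; pos4(id97) recv 13: drop; pos5(id75) recv 97: fwd; pos6(id47) recv 75: fwd; pos0(id63) recv 47: drop
After round 1: 4 messages still in flight

Answer: 4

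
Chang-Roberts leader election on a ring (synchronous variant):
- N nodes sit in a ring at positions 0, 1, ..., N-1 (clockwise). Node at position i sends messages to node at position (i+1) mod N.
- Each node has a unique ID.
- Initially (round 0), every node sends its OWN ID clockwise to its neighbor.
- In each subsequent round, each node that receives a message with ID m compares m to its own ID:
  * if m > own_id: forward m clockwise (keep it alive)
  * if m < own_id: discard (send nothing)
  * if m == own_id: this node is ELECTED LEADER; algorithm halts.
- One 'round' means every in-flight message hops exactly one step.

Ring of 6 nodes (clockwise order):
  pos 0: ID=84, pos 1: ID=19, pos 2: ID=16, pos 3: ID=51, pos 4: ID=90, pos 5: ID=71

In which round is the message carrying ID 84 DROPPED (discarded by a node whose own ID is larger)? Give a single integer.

Round 1: pos1(id19) recv 84: fwd; pos2(id16) recv 19: fwd; pos3(id51) recv 16: drop; pos4(id90) recv 51: drop; pos5(id71) recv 90: fwd; pos0(id84) recv 71: drop
Round 2: pos2(id16) recv 84: fwd; pos3(id51) recv 19: drop; pos0(id84) recv 90: fwd
Round 3: pos3(id51) recv 84: fwd; pos1(id19) recv 90: fwd
Round 4: pos4(id90) recv 84: drop; pos2(id16) recv 90: fwd
Round 5: pos3(id51) recv 90: fwd
Round 6: pos4(id90) recv 90: ELECTED
Message ID 84 originates at pos 0; dropped at pos 4 in round 4

Answer: 4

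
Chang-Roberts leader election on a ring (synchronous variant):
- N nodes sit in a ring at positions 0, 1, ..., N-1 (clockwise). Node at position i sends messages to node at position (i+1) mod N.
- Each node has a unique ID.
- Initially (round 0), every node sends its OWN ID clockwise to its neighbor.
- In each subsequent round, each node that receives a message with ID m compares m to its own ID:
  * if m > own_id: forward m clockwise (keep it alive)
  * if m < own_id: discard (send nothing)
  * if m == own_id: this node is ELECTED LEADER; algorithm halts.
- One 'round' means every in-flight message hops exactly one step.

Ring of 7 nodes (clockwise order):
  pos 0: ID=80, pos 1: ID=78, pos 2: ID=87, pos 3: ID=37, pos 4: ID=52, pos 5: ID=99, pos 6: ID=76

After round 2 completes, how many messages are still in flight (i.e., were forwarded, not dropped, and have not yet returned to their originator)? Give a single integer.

Round 1: pos1(id78) recv 80: fwd; pos2(id87) recv 78: drop; pos3(id37) recv 87: fwd; pos4(id52) recv 37: drop; pos5(id99) recv 52: drop; pos6(id76) recv 99: fwd; pos0(id80) recv 76: drop
Round 2: pos2(id87) recv 80: drop; pos4(id52) recv 87: fwd; pos0(id80) recv 99: fwd
After round 2: 2 messages still in flight

Answer: 2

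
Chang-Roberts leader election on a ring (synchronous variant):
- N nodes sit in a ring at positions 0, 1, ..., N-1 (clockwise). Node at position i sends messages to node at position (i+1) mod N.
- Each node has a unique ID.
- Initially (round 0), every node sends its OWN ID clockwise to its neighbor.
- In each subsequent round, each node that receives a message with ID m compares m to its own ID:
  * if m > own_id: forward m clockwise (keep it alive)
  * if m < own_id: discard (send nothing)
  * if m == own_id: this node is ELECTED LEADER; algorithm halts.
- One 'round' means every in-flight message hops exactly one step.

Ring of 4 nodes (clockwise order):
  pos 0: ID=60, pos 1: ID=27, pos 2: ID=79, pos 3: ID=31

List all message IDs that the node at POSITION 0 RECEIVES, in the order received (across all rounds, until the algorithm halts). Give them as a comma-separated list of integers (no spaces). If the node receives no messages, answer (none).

Answer: 31,79

Derivation:
Round 1: pos1(id27) recv 60: fwd; pos2(id79) recv 27: drop; pos3(id31) recv 79: fwd; pos0(id60) recv 31: drop
Round 2: pos2(id79) recv 60: drop; pos0(id60) recv 79: fwd
Round 3: pos1(id27) recv 79: fwd
Round 4: pos2(id79) recv 79: ELECTED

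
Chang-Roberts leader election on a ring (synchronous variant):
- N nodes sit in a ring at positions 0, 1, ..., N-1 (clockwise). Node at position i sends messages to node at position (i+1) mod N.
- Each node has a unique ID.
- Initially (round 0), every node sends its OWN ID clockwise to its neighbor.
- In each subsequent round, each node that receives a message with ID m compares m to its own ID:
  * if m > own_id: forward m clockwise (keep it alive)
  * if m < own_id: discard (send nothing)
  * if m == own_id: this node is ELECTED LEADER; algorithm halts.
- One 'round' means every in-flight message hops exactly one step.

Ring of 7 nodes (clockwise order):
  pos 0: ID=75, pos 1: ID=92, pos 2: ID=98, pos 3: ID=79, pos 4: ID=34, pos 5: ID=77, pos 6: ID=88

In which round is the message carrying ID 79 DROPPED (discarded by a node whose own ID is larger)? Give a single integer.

Answer: 3

Derivation:
Round 1: pos1(id92) recv 75: drop; pos2(id98) recv 92: drop; pos3(id79) recv 98: fwd; pos4(id34) recv 79: fwd; pos5(id77) recv 34: drop; pos6(id88) recv 77: drop; pos0(id75) recv 88: fwd
Round 2: pos4(id34) recv 98: fwd; pos5(id77) recv 79: fwd; pos1(id92) recv 88: drop
Round 3: pos5(id77) recv 98: fwd; pos6(id88) recv 79: drop
Round 4: pos6(id88) recv 98: fwd
Round 5: pos0(id75) recv 98: fwd
Round 6: pos1(id92) recv 98: fwd
Round 7: pos2(id98) recv 98: ELECTED
Message ID 79 originates at pos 3; dropped at pos 6 in round 3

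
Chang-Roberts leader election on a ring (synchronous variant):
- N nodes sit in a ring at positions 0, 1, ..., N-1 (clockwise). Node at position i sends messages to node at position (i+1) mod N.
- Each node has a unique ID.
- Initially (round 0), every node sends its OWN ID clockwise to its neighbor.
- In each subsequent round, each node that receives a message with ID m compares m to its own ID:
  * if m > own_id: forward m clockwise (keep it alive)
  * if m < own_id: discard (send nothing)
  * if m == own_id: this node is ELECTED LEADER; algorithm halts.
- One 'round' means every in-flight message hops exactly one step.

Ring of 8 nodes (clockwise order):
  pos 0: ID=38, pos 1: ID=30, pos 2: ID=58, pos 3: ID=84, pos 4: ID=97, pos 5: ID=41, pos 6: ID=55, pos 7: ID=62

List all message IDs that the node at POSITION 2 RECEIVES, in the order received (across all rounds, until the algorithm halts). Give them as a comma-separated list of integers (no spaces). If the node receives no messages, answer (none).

Round 1: pos1(id30) recv 38: fwd; pos2(id58) recv 30: drop; pos3(id84) recv 58: drop; pos4(id97) recv 84: drop; pos5(id41) recv 97: fwd; pos6(id55) recv 41: drop; pos7(id62) recv 55: drop; pos0(id38) recv 62: fwd
Round 2: pos2(id58) recv 38: drop; pos6(id55) recv 97: fwd; pos1(id30) recv 62: fwd
Round 3: pos7(id62) recv 97: fwd; pos2(id58) recv 62: fwd
Round 4: pos0(id38) recv 97: fwd; pos3(id84) recv 62: drop
Round 5: pos1(id30) recv 97: fwd
Round 6: pos2(id58) recv 97: fwd
Round 7: pos3(id84) recv 97: fwd
Round 8: pos4(id97) recv 97: ELECTED

Answer: 30,38,62,97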